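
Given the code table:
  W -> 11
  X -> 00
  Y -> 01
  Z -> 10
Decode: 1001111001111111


Decoding:
10 -> Z
01 -> Y
11 -> W
10 -> Z
01 -> Y
11 -> W
11 -> W
11 -> W


Result: ZYWZYWWW


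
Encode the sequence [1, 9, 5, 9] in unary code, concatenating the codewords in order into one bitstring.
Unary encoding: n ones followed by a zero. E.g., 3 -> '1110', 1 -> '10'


Encode each number as n ones followed by a terminating 0:
  1 -> 10 (2 bits)
  9 -> 1111111110 (10 bits)
  5 -> 111110 (6 bits)
  9 -> 1111111110 (10 bits)
Total length = 2 + 10 + 6 + 10 = 28 bits.

Unary([1, 9, 5, 9]) = 1011111111101111101111111110 (28 bits)


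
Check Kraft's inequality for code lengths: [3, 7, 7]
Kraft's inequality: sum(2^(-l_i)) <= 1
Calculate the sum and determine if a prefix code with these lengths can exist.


Sum = 2^(-3) + 2^(-7) + 2^(-7)
    = 0.125 + 0.0078125 + 0.0078125
    = 18/128 = 0.140625
Since 0.140625 <= 1, Kraft's inequality IS satisfied.
A prefix code with these lengths CAN exist.

Kraft sum = 0.140625. Satisfied.


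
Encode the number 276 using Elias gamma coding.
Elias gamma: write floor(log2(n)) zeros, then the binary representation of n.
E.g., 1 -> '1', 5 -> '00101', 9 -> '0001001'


num_bits = floor(log2(276)) + 1 = 9
leading_zeros = num_bits - 1 = 8
binary(276) = 100010100

Elias gamma(276) = '00000000' + '100010100' = 00000000100010100 (17 bits)


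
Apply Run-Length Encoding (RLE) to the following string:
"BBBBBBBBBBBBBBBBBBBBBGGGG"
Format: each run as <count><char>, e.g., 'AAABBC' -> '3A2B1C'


Scanning runs left to right:
  i=0: run of 'B' x 21 -> '21B'
  i=21: run of 'G' x 4 -> '4G'

RLE = 21B4G


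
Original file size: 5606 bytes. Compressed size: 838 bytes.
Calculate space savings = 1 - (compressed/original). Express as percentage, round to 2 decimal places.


ratio = compressed/original = 838/5606 = 0.149483
savings = 1 - ratio = 1 - 0.149483 = 0.850517
as a percentage: 0.850517 * 100 = 85.05%

Space savings = 1 - 838/5606 = 85.05%


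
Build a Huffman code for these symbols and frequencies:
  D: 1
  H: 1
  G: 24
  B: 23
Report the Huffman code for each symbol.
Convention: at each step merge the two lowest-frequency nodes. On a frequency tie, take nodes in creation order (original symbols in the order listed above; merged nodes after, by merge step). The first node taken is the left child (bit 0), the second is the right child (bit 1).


Huffman tree construction:
Step 1: Merge D(1) + H(1) = 2
Step 2: Merge (D+H)(2) + B(23) = 25
Step 3: Merge G(24) + ((D+H)+B)(25) = 49
Read each symbol's code off the tree from the root (left child = 0, right child = 1).

Codes:
  D: 100 (length 3)
  H: 101 (length 3)
  G: 0 (length 1)
  B: 11 (length 2)
Average code length: 76/49 = 1.5510 bits/symbol


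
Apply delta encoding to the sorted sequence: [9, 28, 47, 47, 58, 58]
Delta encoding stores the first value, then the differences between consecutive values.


First value: 9
Deltas:
  28 - 9 = 19
  47 - 28 = 19
  47 - 47 = 0
  58 - 47 = 11
  58 - 58 = 0


Delta encoded: [9, 19, 19, 0, 11, 0]


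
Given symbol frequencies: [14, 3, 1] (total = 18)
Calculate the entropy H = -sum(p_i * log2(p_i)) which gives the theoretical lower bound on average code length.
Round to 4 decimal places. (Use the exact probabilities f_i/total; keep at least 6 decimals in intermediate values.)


Per-symbol terms -p_i * log2(p_i) with p_i = f_i/18:
  p = 14/18 = 0.777778: log2(p) = -0.362570, -p*log2(p) = 0.281999
  p = 3/18 = 0.166667: log2(p) = -2.584963, -p*log2(p) = 0.430827
  p = 1/18 = 0.055556: log2(p) = -4.169925, -p*log2(p) = 0.231663
H = 0.281999 + 0.430827 + 0.231663 = 0.944489

H = 0.9445 bits/symbol


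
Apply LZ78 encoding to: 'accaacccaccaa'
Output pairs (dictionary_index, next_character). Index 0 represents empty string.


LZ78 encoding steps:
Dictionary: {0: ''}
Step 1: w='' (idx 0), next='a' -> output (0, 'a'), add 'a' as idx 1
Step 2: w='' (idx 0), next='c' -> output (0, 'c'), add 'c' as idx 2
Step 3: w='c' (idx 2), next='a' -> output (2, 'a'), add 'ca' as idx 3
Step 4: w='a' (idx 1), next='c' -> output (1, 'c'), add 'ac' as idx 4
Step 5: w='c' (idx 2), next='c' -> output (2, 'c'), add 'cc' as idx 5
Step 6: w='ac' (idx 4), next='c' -> output (4, 'c'), add 'acc' as idx 6
Step 7: w='a' (idx 1), next='a' -> output (1, 'a'), add 'aa' as idx 7


Encoded: [(0, 'a'), (0, 'c'), (2, 'a'), (1, 'c'), (2, 'c'), (4, 'c'), (1, 'a')]


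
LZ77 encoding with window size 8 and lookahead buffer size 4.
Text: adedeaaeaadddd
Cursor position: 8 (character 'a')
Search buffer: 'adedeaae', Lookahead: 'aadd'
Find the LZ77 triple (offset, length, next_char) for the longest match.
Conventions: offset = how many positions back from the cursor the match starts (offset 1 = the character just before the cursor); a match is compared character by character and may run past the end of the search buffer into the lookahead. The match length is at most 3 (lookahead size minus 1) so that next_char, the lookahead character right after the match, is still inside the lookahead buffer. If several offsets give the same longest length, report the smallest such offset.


Try each offset into the search buffer:
  offset=1 (pos 7, char 'e'): match length 0
  offset=2 (pos 6, char 'a'): match length 1
  offset=3 (pos 5, char 'a'): match length 2
  offset=4 (pos 4, char 'e'): match length 0
  offset=5 (pos 3, char 'd'): match length 0
  offset=6 (pos 2, char 'e'): match length 0
  offset=7 (pos 1, char 'd'): match length 0
  offset=8 (pos 0, char 'a'): match length 1
Longest match has length 2 at offset 3.
next_char = character at position 8 + 2 = 10 -> 'd'

Best match: offset=3, length=2 (matching 'aa' starting at position 5)
LZ77 triple: (3, 2, 'd')


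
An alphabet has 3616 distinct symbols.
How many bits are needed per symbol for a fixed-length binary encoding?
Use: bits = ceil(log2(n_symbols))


log2(3616) = 11.8202
Bracket: 2^11 = 2048 < 3616 <= 2^12 = 4096
So ceil(log2(3616)) = 12

bits = ceil(log2(3616)) = ceil(11.8202) = 12 bits


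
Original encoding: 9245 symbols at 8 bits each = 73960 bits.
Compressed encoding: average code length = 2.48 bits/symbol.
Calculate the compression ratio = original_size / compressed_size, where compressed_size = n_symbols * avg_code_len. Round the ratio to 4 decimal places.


original_size = n_symbols * orig_bits = 9245 * 8 = 73960 bits
compressed_size = n_symbols * avg_code_len = 9245 * 2.48 = 22927.6 bits
ratio = original_size / compressed_size = 73960 / 22927.6 = 3.2258

Compression ratio = 3.2258


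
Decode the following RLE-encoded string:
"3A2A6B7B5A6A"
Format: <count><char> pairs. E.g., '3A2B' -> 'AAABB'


Expanding each <count><char> pair:
  3A -> 'AAA'
  2A -> 'AA'
  6B -> 'BBBBBB'
  7B -> 'BBBBBBB'
  5A -> 'AAAAA'
  6A -> 'AAAAAA'

Decoded = AAAAABBBBBBBBBBBBBAAAAAAAAAAA


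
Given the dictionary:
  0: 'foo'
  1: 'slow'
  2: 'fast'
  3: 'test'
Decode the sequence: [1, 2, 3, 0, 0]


Look up each index in the dictionary:
  1 -> 'slow'
  2 -> 'fast'
  3 -> 'test'
  0 -> 'foo'
  0 -> 'foo'

Decoded: "slow fast test foo foo"


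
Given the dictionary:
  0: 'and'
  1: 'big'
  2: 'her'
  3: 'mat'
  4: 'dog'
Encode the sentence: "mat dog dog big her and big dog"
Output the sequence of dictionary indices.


Look up each word in the dictionary:
  'mat' -> 3
  'dog' -> 4
  'dog' -> 4
  'big' -> 1
  'her' -> 2
  'and' -> 0
  'big' -> 1
  'dog' -> 4

Encoded: [3, 4, 4, 1, 2, 0, 1, 4]


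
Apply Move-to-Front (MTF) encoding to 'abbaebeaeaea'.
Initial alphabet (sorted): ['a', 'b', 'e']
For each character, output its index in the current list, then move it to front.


MTF encoding:
'a': index 0 in ['a', 'b', 'e'] -> ['a', 'b', 'e']
'b': index 1 in ['a', 'b', 'e'] -> ['b', 'a', 'e']
'b': index 0 in ['b', 'a', 'e'] -> ['b', 'a', 'e']
'a': index 1 in ['b', 'a', 'e'] -> ['a', 'b', 'e']
'e': index 2 in ['a', 'b', 'e'] -> ['e', 'a', 'b']
'b': index 2 in ['e', 'a', 'b'] -> ['b', 'e', 'a']
'e': index 1 in ['b', 'e', 'a'] -> ['e', 'b', 'a']
'a': index 2 in ['e', 'b', 'a'] -> ['a', 'e', 'b']
'e': index 1 in ['a', 'e', 'b'] -> ['e', 'a', 'b']
'a': index 1 in ['e', 'a', 'b'] -> ['a', 'e', 'b']
'e': index 1 in ['a', 'e', 'b'] -> ['e', 'a', 'b']
'a': index 1 in ['e', 'a', 'b'] -> ['a', 'e', 'b']


Output: [0, 1, 0, 1, 2, 2, 1, 2, 1, 1, 1, 1]


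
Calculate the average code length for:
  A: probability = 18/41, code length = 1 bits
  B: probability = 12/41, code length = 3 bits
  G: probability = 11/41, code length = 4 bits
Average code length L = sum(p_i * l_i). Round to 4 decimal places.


Weighted contributions p_i * l_i:
  A: (18/41) * 1 = 18/41
  B: (12/41) * 3 = 36/41
  G: (11/41) * 4 = 44/41
Sum = (18 + 36 + 44)/41 = 98/41

L = 98/41 = 2.3902 bits/symbol


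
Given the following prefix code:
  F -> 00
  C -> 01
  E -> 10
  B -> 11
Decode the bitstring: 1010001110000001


Decoding step by step:
Bits 10 -> E
Bits 10 -> E
Bits 00 -> F
Bits 11 -> B
Bits 10 -> E
Bits 00 -> F
Bits 00 -> F
Bits 01 -> C


Decoded message: EEFBEFFC


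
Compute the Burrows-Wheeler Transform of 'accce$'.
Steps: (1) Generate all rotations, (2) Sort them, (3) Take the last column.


Rotations (sorted):
  0: $accce -> last char: e
  1: accce$ -> last char: $
  2: ccce$a -> last char: a
  3: cce$ac -> last char: c
  4: ce$acc -> last char: c
  5: e$accc -> last char: c


BWT = e$accc


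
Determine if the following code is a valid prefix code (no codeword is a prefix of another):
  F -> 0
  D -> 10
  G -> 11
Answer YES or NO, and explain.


Checking each pair (does one codeword prefix another?):
  F='0' vs D='10': no prefix
  F='0' vs G='11': no prefix
  D='10' vs F='0': no prefix
  D='10' vs G='11': no prefix
  G='11' vs F='0': no prefix
  G='11' vs D='10': no prefix
No violation found over all pairs.

YES -- this is a valid prefix code. No codeword is a prefix of any other codeword.


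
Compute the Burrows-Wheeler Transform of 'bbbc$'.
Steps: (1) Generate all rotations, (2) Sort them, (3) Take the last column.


Rotations (sorted):
  0: $bbbc -> last char: c
  1: bbbc$ -> last char: $
  2: bbc$b -> last char: b
  3: bc$bb -> last char: b
  4: c$bbb -> last char: b


BWT = c$bbb


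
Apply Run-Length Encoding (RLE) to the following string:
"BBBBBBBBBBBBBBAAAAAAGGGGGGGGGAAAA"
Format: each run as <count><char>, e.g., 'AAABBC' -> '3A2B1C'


Scanning runs left to right:
  i=0: run of 'B' x 14 -> '14B'
  i=14: run of 'A' x 6 -> '6A'
  i=20: run of 'G' x 9 -> '9G'
  i=29: run of 'A' x 4 -> '4A'

RLE = 14B6A9G4A


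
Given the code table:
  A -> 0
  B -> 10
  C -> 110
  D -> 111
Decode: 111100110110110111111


Decoding:
111 -> D
10 -> B
0 -> A
110 -> C
110 -> C
110 -> C
111 -> D
111 -> D


Result: DBACCCDD


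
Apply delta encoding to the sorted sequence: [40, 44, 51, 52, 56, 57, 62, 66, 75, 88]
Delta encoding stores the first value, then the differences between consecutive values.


First value: 40
Deltas:
  44 - 40 = 4
  51 - 44 = 7
  52 - 51 = 1
  56 - 52 = 4
  57 - 56 = 1
  62 - 57 = 5
  66 - 62 = 4
  75 - 66 = 9
  88 - 75 = 13


Delta encoded: [40, 4, 7, 1, 4, 1, 5, 4, 9, 13]


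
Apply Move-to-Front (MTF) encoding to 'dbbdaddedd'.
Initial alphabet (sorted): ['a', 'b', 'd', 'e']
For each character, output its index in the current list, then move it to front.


MTF encoding:
'd': index 2 in ['a', 'b', 'd', 'e'] -> ['d', 'a', 'b', 'e']
'b': index 2 in ['d', 'a', 'b', 'e'] -> ['b', 'd', 'a', 'e']
'b': index 0 in ['b', 'd', 'a', 'e'] -> ['b', 'd', 'a', 'e']
'd': index 1 in ['b', 'd', 'a', 'e'] -> ['d', 'b', 'a', 'e']
'a': index 2 in ['d', 'b', 'a', 'e'] -> ['a', 'd', 'b', 'e']
'd': index 1 in ['a', 'd', 'b', 'e'] -> ['d', 'a', 'b', 'e']
'd': index 0 in ['d', 'a', 'b', 'e'] -> ['d', 'a', 'b', 'e']
'e': index 3 in ['d', 'a', 'b', 'e'] -> ['e', 'd', 'a', 'b']
'd': index 1 in ['e', 'd', 'a', 'b'] -> ['d', 'e', 'a', 'b']
'd': index 0 in ['d', 'e', 'a', 'b'] -> ['d', 'e', 'a', 'b']


Output: [2, 2, 0, 1, 2, 1, 0, 3, 1, 0]


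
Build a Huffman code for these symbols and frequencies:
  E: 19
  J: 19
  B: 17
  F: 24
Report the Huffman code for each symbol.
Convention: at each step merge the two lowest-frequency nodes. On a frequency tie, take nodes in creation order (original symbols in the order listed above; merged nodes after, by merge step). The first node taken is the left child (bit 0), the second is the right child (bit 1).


Huffman tree construction:
Step 1: Merge B(17) + E(19) = 36
Step 2: Merge J(19) + F(24) = 43
Step 3: Merge (B+E)(36) + (J+F)(43) = 79
Read each symbol's code off the tree from the root (left child = 0, right child = 1).

Codes:
  E: 01 (length 2)
  J: 10 (length 2)
  B: 00 (length 2)
  F: 11 (length 2)
Average code length: 158/79 = 2.0000 bits/symbol


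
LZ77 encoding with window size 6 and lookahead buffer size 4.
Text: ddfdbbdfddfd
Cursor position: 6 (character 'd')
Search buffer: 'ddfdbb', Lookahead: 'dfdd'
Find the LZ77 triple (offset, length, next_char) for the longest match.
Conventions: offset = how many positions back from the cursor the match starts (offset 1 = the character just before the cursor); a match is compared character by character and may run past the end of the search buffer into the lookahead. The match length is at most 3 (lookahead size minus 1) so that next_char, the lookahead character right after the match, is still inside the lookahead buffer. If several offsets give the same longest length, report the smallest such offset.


Try each offset into the search buffer:
  offset=1 (pos 5, char 'b'): match length 0
  offset=2 (pos 4, char 'b'): match length 0
  offset=3 (pos 3, char 'd'): match length 1
  offset=4 (pos 2, char 'f'): match length 0
  offset=5 (pos 1, char 'd'): match length 3
  offset=6 (pos 0, char 'd'): match length 1
Longest match has length 3 at offset 5.
next_char = character at position 6 + 3 = 9 -> 'd'

Best match: offset=5, length=3 (matching 'dfd' starting at position 1)
LZ77 triple: (5, 3, 'd')


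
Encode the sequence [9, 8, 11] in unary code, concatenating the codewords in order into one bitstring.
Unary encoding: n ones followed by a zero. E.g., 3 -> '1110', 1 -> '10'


Encode each number as n ones followed by a terminating 0:
  9 -> 1111111110 (10 bits)
  8 -> 111111110 (9 bits)
  11 -> 111111111110 (12 bits)
Total length = 10 + 9 + 12 = 31 bits.

Unary([9, 8, 11]) = 1111111110111111110111111111110 (31 bits)


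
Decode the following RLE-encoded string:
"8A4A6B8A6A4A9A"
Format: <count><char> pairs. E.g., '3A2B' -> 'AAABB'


Expanding each <count><char> pair:
  8A -> 'AAAAAAAA'
  4A -> 'AAAA'
  6B -> 'BBBBBB'
  8A -> 'AAAAAAAA'
  6A -> 'AAAAAA'
  4A -> 'AAAA'
  9A -> 'AAAAAAAAA'

Decoded = AAAAAAAAAAAABBBBBBAAAAAAAAAAAAAAAAAAAAAAAAAAA


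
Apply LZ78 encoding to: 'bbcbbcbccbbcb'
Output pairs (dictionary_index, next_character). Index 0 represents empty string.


LZ78 encoding steps:
Dictionary: {0: ''}
Step 1: w='' (idx 0), next='b' -> output (0, 'b'), add 'b' as idx 1
Step 2: w='b' (idx 1), next='c' -> output (1, 'c'), add 'bc' as idx 2
Step 3: w='b' (idx 1), next='b' -> output (1, 'b'), add 'bb' as idx 3
Step 4: w='' (idx 0), next='c' -> output (0, 'c'), add 'c' as idx 4
Step 5: w='bc' (idx 2), next='c' -> output (2, 'c'), add 'bcc' as idx 5
Step 6: w='bb' (idx 3), next='c' -> output (3, 'c'), add 'bbc' as idx 6
Step 7: w='b' (idx 1), end of input -> output (1, '')


Encoded: [(0, 'b'), (1, 'c'), (1, 'b'), (0, 'c'), (2, 'c'), (3, 'c'), (1, '')]


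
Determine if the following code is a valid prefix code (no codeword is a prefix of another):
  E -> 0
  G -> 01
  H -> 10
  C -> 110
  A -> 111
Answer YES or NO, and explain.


Checking each pair (does one codeword prefix another?):
  E='0' vs G='01': prefix -- VIOLATION

NO -- this is NOT a valid prefix code. E (0) is a prefix of G (01).


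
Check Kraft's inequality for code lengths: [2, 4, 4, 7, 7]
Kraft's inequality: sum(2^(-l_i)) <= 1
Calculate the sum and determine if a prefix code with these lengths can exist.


Sum = 2^(-2) + 2^(-4) + 2^(-4) + 2^(-7) + 2^(-7)
    = 0.25 + 0.0625 + 0.0625 + 0.0078125 + 0.0078125
    = 50/128 = 0.390625
Since 0.390625 <= 1, Kraft's inequality IS satisfied.
A prefix code with these lengths CAN exist.

Kraft sum = 0.390625. Satisfied.


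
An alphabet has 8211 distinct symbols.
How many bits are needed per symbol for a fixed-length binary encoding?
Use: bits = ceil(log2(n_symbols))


log2(8211) = 13.0033
Bracket: 2^13 = 8192 < 8211 <= 2^14 = 16384
So ceil(log2(8211)) = 14

bits = ceil(log2(8211)) = ceil(13.0033) = 14 bits


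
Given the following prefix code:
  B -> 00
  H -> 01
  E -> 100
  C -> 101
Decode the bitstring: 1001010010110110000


Decoding step by step:
Bits 100 -> E
Bits 101 -> C
Bits 00 -> B
Bits 101 -> C
Bits 101 -> C
Bits 100 -> E
Bits 00 -> B


Decoded message: ECBCCEB


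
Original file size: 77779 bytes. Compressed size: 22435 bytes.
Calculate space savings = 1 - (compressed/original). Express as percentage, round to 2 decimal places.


ratio = compressed/original = 22435/77779 = 0.288445
savings = 1 - ratio = 1 - 0.288445 = 0.711555
as a percentage: 0.711555 * 100 = 71.16%

Space savings = 1 - 22435/77779 = 71.16%


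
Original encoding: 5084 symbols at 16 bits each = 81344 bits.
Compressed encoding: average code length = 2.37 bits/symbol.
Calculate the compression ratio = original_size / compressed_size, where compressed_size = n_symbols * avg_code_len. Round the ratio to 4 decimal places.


original_size = n_symbols * orig_bits = 5084 * 16 = 81344 bits
compressed_size = n_symbols * avg_code_len = 5084 * 2.37 = 12049.08 bits
ratio = original_size / compressed_size = 81344 / 12049.08 = 6.7511

Compression ratio = 6.7511


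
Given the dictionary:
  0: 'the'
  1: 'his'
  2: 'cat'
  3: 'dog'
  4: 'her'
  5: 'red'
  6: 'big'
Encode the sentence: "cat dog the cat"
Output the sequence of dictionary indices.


Look up each word in the dictionary:
  'cat' -> 2
  'dog' -> 3
  'the' -> 0
  'cat' -> 2

Encoded: [2, 3, 0, 2]


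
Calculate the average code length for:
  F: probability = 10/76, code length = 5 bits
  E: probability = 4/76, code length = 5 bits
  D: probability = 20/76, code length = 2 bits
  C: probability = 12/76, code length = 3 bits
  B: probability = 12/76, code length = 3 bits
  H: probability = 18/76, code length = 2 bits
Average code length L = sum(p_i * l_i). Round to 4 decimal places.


Weighted contributions p_i * l_i:
  F: (10/76) * 5 = 50/76
  E: (4/76) * 5 = 20/76
  D: (20/76) * 2 = 40/76
  C: (12/76) * 3 = 36/76
  B: (12/76) * 3 = 36/76
  H: (18/76) * 2 = 36/76
Sum = (50 + 20 + 40 + 36 + 36 + 36)/76 = 218/76

L = 218/76 = 2.8684 bits/symbol


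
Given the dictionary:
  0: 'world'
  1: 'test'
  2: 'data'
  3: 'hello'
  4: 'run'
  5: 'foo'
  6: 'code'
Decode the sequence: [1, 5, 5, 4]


Look up each index in the dictionary:
  1 -> 'test'
  5 -> 'foo'
  5 -> 'foo'
  4 -> 'run'

Decoded: "test foo foo run"


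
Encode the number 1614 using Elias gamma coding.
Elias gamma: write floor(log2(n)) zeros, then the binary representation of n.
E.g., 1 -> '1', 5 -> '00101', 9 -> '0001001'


num_bits = floor(log2(1614)) + 1 = 11
leading_zeros = num_bits - 1 = 10
binary(1614) = 11001001110

Elias gamma(1614) = '0000000000' + '11001001110' = 000000000011001001110 (21 bits)


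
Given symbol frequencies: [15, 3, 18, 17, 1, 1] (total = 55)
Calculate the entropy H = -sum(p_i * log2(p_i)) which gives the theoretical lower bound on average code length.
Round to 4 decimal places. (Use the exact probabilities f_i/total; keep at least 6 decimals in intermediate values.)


Per-symbol terms -p_i * log2(p_i) with p_i = f_i/55:
  p = 15/55 = 0.272727: log2(p) = -1.874469, -p*log2(p) = 0.511219
  p = 3/55 = 0.054545: log2(p) = -4.196397, -p*log2(p) = 0.228894
  p = 18/55 = 0.327273: log2(p) = -1.611435, -p*log2(p) = 0.527379
  p = 17/55 = 0.309091: log2(p) = -1.693897, -p*log2(p) = 0.523568
  p = 1/55 = 0.018182: log2(p) = -5.781360, -p*log2(p) = 0.105116
  p = 1/55 = 0.018182: log2(p) = -5.781360, -p*log2(p) = 0.105116
H = 0.511219 + 0.228894 + 0.527379 + 0.523568 + 0.105116 + 0.105116 = 2.001292

H = 2.0013 bits/symbol


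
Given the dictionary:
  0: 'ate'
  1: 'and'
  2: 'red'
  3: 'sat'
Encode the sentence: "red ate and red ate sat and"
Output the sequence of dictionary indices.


Look up each word in the dictionary:
  'red' -> 2
  'ate' -> 0
  'and' -> 1
  'red' -> 2
  'ate' -> 0
  'sat' -> 3
  'and' -> 1

Encoded: [2, 0, 1, 2, 0, 3, 1]


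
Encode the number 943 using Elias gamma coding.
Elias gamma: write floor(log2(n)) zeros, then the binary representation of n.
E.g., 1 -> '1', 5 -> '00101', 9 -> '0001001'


num_bits = floor(log2(943)) + 1 = 10
leading_zeros = num_bits - 1 = 9
binary(943) = 1110101111

Elias gamma(943) = '000000000' + '1110101111' = 0000000001110101111 (19 bits)


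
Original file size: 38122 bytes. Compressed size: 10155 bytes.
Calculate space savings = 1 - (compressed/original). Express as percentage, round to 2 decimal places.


ratio = compressed/original = 10155/38122 = 0.266382
savings = 1 - ratio = 1 - 0.266382 = 0.733618
as a percentage: 0.733618 * 100 = 73.36%

Space savings = 1 - 10155/38122 = 73.36%


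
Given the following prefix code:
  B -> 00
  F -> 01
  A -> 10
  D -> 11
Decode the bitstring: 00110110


Decoding step by step:
Bits 00 -> B
Bits 11 -> D
Bits 01 -> F
Bits 10 -> A


Decoded message: BDFA


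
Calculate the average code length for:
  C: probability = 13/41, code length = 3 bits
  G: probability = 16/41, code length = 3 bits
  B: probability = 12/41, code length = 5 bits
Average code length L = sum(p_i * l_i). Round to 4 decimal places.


Weighted contributions p_i * l_i:
  C: (13/41) * 3 = 39/41
  G: (16/41) * 3 = 48/41
  B: (12/41) * 5 = 60/41
Sum = (39 + 48 + 60)/41 = 147/41

L = 147/41 = 3.5854 bits/symbol


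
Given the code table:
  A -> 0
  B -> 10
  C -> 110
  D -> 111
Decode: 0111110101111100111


Decoding:
0 -> A
111 -> D
110 -> C
10 -> B
111 -> D
110 -> C
0 -> A
111 -> D


Result: ADCBDCAD


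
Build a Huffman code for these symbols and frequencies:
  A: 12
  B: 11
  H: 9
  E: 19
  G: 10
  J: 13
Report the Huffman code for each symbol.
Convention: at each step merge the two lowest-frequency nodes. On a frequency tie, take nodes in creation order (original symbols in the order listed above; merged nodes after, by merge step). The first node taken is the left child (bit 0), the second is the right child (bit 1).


Huffman tree construction:
Step 1: Merge H(9) + G(10) = 19
Step 2: Merge B(11) + A(12) = 23
Step 3: Merge J(13) + E(19) = 32
Step 4: Merge (H+G)(19) + (B+A)(23) = 42
Step 5: Merge (J+E)(32) + ((H+G)+(B+A))(42) = 74
Read each symbol's code off the tree from the root (left child = 0, right child = 1).

Codes:
  A: 111 (length 3)
  B: 110 (length 3)
  H: 100 (length 3)
  E: 01 (length 2)
  G: 101 (length 3)
  J: 00 (length 2)
Average code length: 190/74 = 2.5676 bits/symbol


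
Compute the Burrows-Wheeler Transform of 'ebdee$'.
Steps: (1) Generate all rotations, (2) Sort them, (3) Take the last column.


Rotations (sorted):
  0: $ebdee -> last char: e
  1: bdee$e -> last char: e
  2: dee$eb -> last char: b
  3: e$ebde -> last char: e
  4: ebdee$ -> last char: $
  5: ee$ebd -> last char: d


BWT = eebe$d


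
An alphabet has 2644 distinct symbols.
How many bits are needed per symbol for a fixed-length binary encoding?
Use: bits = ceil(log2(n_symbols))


log2(2644) = 11.3685
Bracket: 2^11 = 2048 < 2644 <= 2^12 = 4096
So ceil(log2(2644)) = 12

bits = ceil(log2(2644)) = ceil(11.3685) = 12 bits


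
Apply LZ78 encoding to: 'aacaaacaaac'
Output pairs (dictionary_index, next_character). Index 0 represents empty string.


LZ78 encoding steps:
Dictionary: {0: ''}
Step 1: w='' (idx 0), next='a' -> output (0, 'a'), add 'a' as idx 1
Step 2: w='a' (idx 1), next='c' -> output (1, 'c'), add 'ac' as idx 2
Step 3: w='a' (idx 1), next='a' -> output (1, 'a'), add 'aa' as idx 3
Step 4: w='ac' (idx 2), next='a' -> output (2, 'a'), add 'aca' as idx 4
Step 5: w='aa' (idx 3), next='c' -> output (3, 'c'), add 'aac' as idx 5


Encoded: [(0, 'a'), (1, 'c'), (1, 'a'), (2, 'a'), (3, 'c')]


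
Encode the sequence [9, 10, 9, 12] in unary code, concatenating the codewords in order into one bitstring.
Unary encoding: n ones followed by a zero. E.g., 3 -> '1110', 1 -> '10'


Encode each number as n ones followed by a terminating 0:
  9 -> 1111111110 (10 bits)
  10 -> 11111111110 (11 bits)
  9 -> 1111111110 (10 bits)
  12 -> 1111111111110 (13 bits)
Total length = 10 + 11 + 10 + 13 = 44 bits.

Unary([9, 10, 9, 12]) = 11111111101111111111011111111101111111111110 (44 bits)


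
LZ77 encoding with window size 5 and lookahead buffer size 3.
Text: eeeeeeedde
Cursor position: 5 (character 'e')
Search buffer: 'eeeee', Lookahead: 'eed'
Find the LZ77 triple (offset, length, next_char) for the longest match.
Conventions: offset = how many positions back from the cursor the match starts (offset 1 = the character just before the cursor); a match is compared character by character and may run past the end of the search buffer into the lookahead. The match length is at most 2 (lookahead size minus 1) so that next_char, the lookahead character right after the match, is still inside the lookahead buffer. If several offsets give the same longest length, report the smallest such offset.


Try each offset into the search buffer:
  offset=1 (pos 4, char 'e'): match length 2
  offset=2 (pos 3, char 'e'): match length 2
  offset=3 (pos 2, char 'e'): match length 2
  offset=4 (pos 1, char 'e'): match length 2
  offset=5 (pos 0, char 'e'): match length 2
Longest match has length 2, found at offsets 1, 2, 3, 4, 5; take the smallest, offset 1.
next_char = character at position 5 + 2 = 7 -> 'd'

Best match: offset=1, length=2 (matching 'ee' starting at position 4)
LZ77 triple: (1, 2, 'd')


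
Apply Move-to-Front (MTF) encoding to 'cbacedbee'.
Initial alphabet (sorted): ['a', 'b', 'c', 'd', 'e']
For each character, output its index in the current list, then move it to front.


MTF encoding:
'c': index 2 in ['a', 'b', 'c', 'd', 'e'] -> ['c', 'a', 'b', 'd', 'e']
'b': index 2 in ['c', 'a', 'b', 'd', 'e'] -> ['b', 'c', 'a', 'd', 'e']
'a': index 2 in ['b', 'c', 'a', 'd', 'e'] -> ['a', 'b', 'c', 'd', 'e']
'c': index 2 in ['a', 'b', 'c', 'd', 'e'] -> ['c', 'a', 'b', 'd', 'e']
'e': index 4 in ['c', 'a', 'b', 'd', 'e'] -> ['e', 'c', 'a', 'b', 'd']
'd': index 4 in ['e', 'c', 'a', 'b', 'd'] -> ['d', 'e', 'c', 'a', 'b']
'b': index 4 in ['d', 'e', 'c', 'a', 'b'] -> ['b', 'd', 'e', 'c', 'a']
'e': index 2 in ['b', 'd', 'e', 'c', 'a'] -> ['e', 'b', 'd', 'c', 'a']
'e': index 0 in ['e', 'b', 'd', 'c', 'a'] -> ['e', 'b', 'd', 'c', 'a']


Output: [2, 2, 2, 2, 4, 4, 4, 2, 0]


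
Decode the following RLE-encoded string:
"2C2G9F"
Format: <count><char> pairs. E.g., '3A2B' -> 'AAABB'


Expanding each <count><char> pair:
  2C -> 'CC'
  2G -> 'GG'
  9F -> 'FFFFFFFFF'

Decoded = CCGGFFFFFFFFF


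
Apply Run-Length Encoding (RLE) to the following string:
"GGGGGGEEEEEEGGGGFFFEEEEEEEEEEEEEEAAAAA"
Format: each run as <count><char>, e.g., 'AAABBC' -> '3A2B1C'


Scanning runs left to right:
  i=0: run of 'G' x 6 -> '6G'
  i=6: run of 'E' x 6 -> '6E'
  i=12: run of 'G' x 4 -> '4G'
  i=16: run of 'F' x 3 -> '3F'
  i=19: run of 'E' x 14 -> '14E'
  i=33: run of 'A' x 5 -> '5A'

RLE = 6G6E4G3F14E5A


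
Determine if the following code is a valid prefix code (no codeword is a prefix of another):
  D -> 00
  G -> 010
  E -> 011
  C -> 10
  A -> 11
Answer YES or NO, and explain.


Checking each pair (does one codeword prefix another?):
  D='00' vs G='010': no prefix
  D='00' vs E='011': no prefix
  D='00' vs C='10': no prefix
  D='00' vs A='11': no prefix
  G='010' vs D='00': no prefix
  G='010' vs E='011': no prefix
  G='010' vs C='10': no prefix
  G='010' vs A='11': no prefix
  E='011' vs D='00': no prefix
  E='011' vs G='010': no prefix
  E='011' vs C='10': no prefix
  E='011' vs A='11': no prefix
  C='10' vs D='00': no prefix
  C='10' vs G='010': no prefix
  C='10' vs E='011': no prefix
  C='10' vs A='11': no prefix
  A='11' vs D='00': no prefix
  A='11' vs G='010': no prefix
  A='11' vs E='011': no prefix
  A='11' vs C='10': no prefix
No violation found over all pairs.

YES -- this is a valid prefix code. No codeword is a prefix of any other codeword.


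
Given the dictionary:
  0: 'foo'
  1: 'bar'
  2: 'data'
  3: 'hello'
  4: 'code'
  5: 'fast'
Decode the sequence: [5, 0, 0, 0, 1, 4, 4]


Look up each index in the dictionary:
  5 -> 'fast'
  0 -> 'foo'
  0 -> 'foo'
  0 -> 'foo'
  1 -> 'bar'
  4 -> 'code'
  4 -> 'code'

Decoded: "fast foo foo foo bar code code"


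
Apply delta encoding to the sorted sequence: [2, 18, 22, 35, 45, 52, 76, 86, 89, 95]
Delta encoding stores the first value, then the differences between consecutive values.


First value: 2
Deltas:
  18 - 2 = 16
  22 - 18 = 4
  35 - 22 = 13
  45 - 35 = 10
  52 - 45 = 7
  76 - 52 = 24
  86 - 76 = 10
  89 - 86 = 3
  95 - 89 = 6


Delta encoded: [2, 16, 4, 13, 10, 7, 24, 10, 3, 6]


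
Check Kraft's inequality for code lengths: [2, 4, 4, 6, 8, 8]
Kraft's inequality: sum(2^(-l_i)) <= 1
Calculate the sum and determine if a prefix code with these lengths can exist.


Sum = 2^(-2) + 2^(-4) + 2^(-4) + 2^(-6) + 2^(-8) + 2^(-8)
    = 0.25 + 0.0625 + 0.0625 + 0.015625 + 0.00390625 + 0.00390625
    = 102/256 = 0.3984375
Since 0.3984375 <= 1, Kraft's inequality IS satisfied.
A prefix code with these lengths CAN exist.

Kraft sum = 0.3984375. Satisfied.


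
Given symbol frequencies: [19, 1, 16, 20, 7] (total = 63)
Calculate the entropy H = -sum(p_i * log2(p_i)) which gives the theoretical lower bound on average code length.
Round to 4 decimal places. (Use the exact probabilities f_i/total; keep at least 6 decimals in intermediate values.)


Per-symbol terms -p_i * log2(p_i) with p_i = f_i/63:
  p = 19/63 = 0.301587: log2(p) = -1.729352, -p*log2(p) = 0.521551
  p = 1/63 = 0.015873: log2(p) = -5.977280, -p*log2(p) = 0.094877
  p = 16/63 = 0.253968: log2(p) = -1.977280, -p*log2(p) = 0.502166
  p = 20/63 = 0.317460: log2(p) = -1.655352, -p*log2(p) = 0.525509
  p = 7/63 = 0.111111: log2(p) = -3.169925, -p*log2(p) = 0.352214
H = 0.521551 + 0.094877 + 0.502166 + 0.525509 + 0.352214 = 1.996317

H = 1.9963 bits/symbol


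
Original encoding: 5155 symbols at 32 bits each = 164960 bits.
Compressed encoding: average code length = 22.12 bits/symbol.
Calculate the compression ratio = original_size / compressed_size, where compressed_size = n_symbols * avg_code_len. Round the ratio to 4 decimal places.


original_size = n_symbols * orig_bits = 5155 * 32 = 164960 bits
compressed_size = n_symbols * avg_code_len = 5155 * 22.12 = 114028.6 bits
ratio = original_size / compressed_size = 164960 / 114028.6 = 1.4467

Compression ratio = 1.4467


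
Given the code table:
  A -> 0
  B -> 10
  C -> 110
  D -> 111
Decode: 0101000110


Decoding:
0 -> A
10 -> B
10 -> B
0 -> A
0 -> A
110 -> C


Result: ABBAAC


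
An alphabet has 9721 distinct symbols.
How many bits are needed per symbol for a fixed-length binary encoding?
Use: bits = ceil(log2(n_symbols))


log2(9721) = 13.2469
Bracket: 2^13 = 8192 < 9721 <= 2^14 = 16384
So ceil(log2(9721)) = 14

bits = ceil(log2(9721)) = ceil(13.2469) = 14 bits


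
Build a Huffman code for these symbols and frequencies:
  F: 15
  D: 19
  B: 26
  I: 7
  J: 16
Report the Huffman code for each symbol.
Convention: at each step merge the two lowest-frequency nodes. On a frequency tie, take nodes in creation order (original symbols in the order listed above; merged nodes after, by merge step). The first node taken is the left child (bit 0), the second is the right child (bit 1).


Huffman tree construction:
Step 1: Merge I(7) + F(15) = 22
Step 2: Merge J(16) + D(19) = 35
Step 3: Merge (I+F)(22) + B(26) = 48
Step 4: Merge (J+D)(35) + ((I+F)+B)(48) = 83
Read each symbol's code off the tree from the root (left child = 0, right child = 1).

Codes:
  F: 101 (length 3)
  D: 01 (length 2)
  B: 11 (length 2)
  I: 100 (length 3)
  J: 00 (length 2)
Average code length: 188/83 = 2.2651 bits/symbol


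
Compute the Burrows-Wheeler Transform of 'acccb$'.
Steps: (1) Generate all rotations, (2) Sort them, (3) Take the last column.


Rotations (sorted):
  0: $acccb -> last char: b
  1: acccb$ -> last char: $
  2: b$accc -> last char: c
  3: cb$acc -> last char: c
  4: ccb$ac -> last char: c
  5: cccb$a -> last char: a


BWT = b$ccca


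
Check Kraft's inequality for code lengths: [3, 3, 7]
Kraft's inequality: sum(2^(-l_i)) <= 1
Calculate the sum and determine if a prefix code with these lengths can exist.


Sum = 2^(-3) + 2^(-3) + 2^(-7)
    = 0.125 + 0.125 + 0.0078125
    = 33/128 = 0.2578125
Since 0.2578125 <= 1, Kraft's inequality IS satisfied.
A prefix code with these lengths CAN exist.

Kraft sum = 0.2578125. Satisfied.


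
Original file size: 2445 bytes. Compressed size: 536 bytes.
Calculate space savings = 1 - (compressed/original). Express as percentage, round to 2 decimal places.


ratio = compressed/original = 536/2445 = 0.219223
savings = 1 - ratio = 1 - 0.219223 = 0.780777
as a percentage: 0.780777 * 100 = 78.08%

Space savings = 1 - 536/2445 = 78.08%


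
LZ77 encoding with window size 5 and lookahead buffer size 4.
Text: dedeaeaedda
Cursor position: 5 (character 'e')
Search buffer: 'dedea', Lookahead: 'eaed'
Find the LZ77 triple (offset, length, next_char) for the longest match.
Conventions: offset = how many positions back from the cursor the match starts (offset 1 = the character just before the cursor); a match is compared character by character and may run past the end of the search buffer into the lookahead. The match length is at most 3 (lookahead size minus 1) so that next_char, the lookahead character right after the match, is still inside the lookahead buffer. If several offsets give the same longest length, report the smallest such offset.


Try each offset into the search buffer:
  offset=1 (pos 4, char 'a'): match length 0
  offset=2 (pos 3, char 'e'): match length 3
  offset=3 (pos 2, char 'd'): match length 0
  offset=4 (pos 1, char 'e'): match length 1
  offset=5 (pos 0, char 'd'): match length 0
Longest match has length 3 at offset 2.
next_char = character at position 5 + 3 = 8 -> 'd'

Best match: offset=2, length=3 (matching 'eae' starting at position 3)
LZ77 triple: (2, 3, 'd')


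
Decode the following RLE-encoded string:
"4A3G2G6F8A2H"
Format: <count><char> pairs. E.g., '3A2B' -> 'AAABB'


Expanding each <count><char> pair:
  4A -> 'AAAA'
  3G -> 'GGG'
  2G -> 'GG'
  6F -> 'FFFFFF'
  8A -> 'AAAAAAAA'
  2H -> 'HH'

Decoded = AAAAGGGGGFFFFFFAAAAAAAAHH


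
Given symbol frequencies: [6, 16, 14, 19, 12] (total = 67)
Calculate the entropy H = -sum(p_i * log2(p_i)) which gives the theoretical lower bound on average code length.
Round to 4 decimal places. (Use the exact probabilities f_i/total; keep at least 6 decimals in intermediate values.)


Per-symbol terms -p_i * log2(p_i) with p_i = f_i/67:
  p = 6/67 = 0.089552: log2(p) = -3.481127, -p*log2(p) = 0.311743
  p = 16/67 = 0.238806: log2(p) = -2.066089, -p*log2(p) = 0.493394
  p = 14/67 = 0.208955: log2(p) = -2.258734, -p*log2(p) = 0.471974
  p = 19/67 = 0.283582: log2(p) = -1.818162, -p*log2(p) = 0.515598
  p = 12/67 = 0.179104: log2(p) = -2.481127, -p*log2(p) = 0.444381
H = 0.311743 + 0.493394 + 0.471974 + 0.515598 + 0.444381 = 2.237090

H = 2.2371 bits/symbol


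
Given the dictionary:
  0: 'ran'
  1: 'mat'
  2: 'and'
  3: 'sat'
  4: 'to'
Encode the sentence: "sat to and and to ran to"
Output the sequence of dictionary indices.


Look up each word in the dictionary:
  'sat' -> 3
  'to' -> 4
  'and' -> 2
  'and' -> 2
  'to' -> 4
  'ran' -> 0
  'to' -> 4

Encoded: [3, 4, 2, 2, 4, 0, 4]


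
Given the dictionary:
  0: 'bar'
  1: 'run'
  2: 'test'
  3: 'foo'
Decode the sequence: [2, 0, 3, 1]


Look up each index in the dictionary:
  2 -> 'test'
  0 -> 'bar'
  3 -> 'foo'
  1 -> 'run'

Decoded: "test bar foo run"


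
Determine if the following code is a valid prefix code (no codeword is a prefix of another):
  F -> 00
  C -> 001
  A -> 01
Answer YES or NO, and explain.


Checking each pair (does one codeword prefix another?):
  F='00' vs C='001': prefix -- VIOLATION

NO -- this is NOT a valid prefix code. F (00) is a prefix of C (001).


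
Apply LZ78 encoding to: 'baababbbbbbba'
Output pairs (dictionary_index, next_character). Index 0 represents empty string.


LZ78 encoding steps:
Dictionary: {0: ''}
Step 1: w='' (idx 0), next='b' -> output (0, 'b'), add 'b' as idx 1
Step 2: w='' (idx 0), next='a' -> output (0, 'a'), add 'a' as idx 2
Step 3: w='a' (idx 2), next='b' -> output (2, 'b'), add 'ab' as idx 3
Step 4: w='ab' (idx 3), next='b' -> output (3, 'b'), add 'abb' as idx 4
Step 5: w='b' (idx 1), next='b' -> output (1, 'b'), add 'bb' as idx 5
Step 6: w='bb' (idx 5), next='b' -> output (5, 'b'), add 'bbb' as idx 6
Step 7: w='a' (idx 2), end of input -> output (2, '')


Encoded: [(0, 'b'), (0, 'a'), (2, 'b'), (3, 'b'), (1, 'b'), (5, 'b'), (2, '')]


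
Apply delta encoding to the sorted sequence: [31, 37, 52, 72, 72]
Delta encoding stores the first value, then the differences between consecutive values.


First value: 31
Deltas:
  37 - 31 = 6
  52 - 37 = 15
  72 - 52 = 20
  72 - 72 = 0


Delta encoded: [31, 6, 15, 20, 0]


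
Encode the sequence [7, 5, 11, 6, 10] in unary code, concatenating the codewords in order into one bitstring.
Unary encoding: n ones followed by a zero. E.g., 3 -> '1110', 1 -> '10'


Encode each number as n ones followed by a terminating 0:
  7 -> 11111110 (8 bits)
  5 -> 111110 (6 bits)
  11 -> 111111111110 (12 bits)
  6 -> 1111110 (7 bits)
  10 -> 11111111110 (11 bits)
Total length = 8 + 6 + 12 + 7 + 11 = 44 bits.

Unary([7, 5, 11, 6, 10]) = 11111110111110111111111110111111011111111110 (44 bits)


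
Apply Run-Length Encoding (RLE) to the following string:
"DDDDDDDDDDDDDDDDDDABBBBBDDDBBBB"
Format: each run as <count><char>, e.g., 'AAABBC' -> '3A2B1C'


Scanning runs left to right:
  i=0: run of 'D' x 18 -> '18D'
  i=18: run of 'A' x 1 -> '1A'
  i=19: run of 'B' x 5 -> '5B'
  i=24: run of 'D' x 3 -> '3D'
  i=27: run of 'B' x 4 -> '4B'

RLE = 18D1A5B3D4B


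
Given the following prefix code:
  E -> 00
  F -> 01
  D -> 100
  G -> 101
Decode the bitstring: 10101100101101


Decoding step by step:
Bits 101 -> G
Bits 01 -> F
Bits 100 -> D
Bits 101 -> G
Bits 101 -> G


Decoded message: GFDGG


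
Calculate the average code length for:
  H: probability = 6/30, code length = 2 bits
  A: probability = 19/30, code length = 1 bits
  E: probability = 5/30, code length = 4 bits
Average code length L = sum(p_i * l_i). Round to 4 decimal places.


Weighted contributions p_i * l_i:
  H: (6/30) * 2 = 12/30
  A: (19/30) * 1 = 19/30
  E: (5/30) * 4 = 20/30
Sum = (12 + 19 + 20)/30 = 51/30

L = 51/30 = 1.7000 bits/symbol


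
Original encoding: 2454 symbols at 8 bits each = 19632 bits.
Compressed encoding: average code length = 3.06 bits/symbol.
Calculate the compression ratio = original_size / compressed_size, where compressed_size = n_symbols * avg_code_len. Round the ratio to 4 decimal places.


original_size = n_symbols * orig_bits = 2454 * 8 = 19632 bits
compressed_size = n_symbols * avg_code_len = 2454 * 3.06 = 7509.24 bits
ratio = original_size / compressed_size = 19632 / 7509.24 = 2.6144

Compression ratio = 2.6144


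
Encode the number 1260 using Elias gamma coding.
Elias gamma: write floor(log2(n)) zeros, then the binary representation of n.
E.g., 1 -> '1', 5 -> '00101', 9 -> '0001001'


num_bits = floor(log2(1260)) + 1 = 11
leading_zeros = num_bits - 1 = 10
binary(1260) = 10011101100

Elias gamma(1260) = '0000000000' + '10011101100' = 000000000010011101100 (21 bits)


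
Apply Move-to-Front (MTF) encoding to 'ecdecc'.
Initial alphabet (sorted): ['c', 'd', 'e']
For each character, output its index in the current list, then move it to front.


MTF encoding:
'e': index 2 in ['c', 'd', 'e'] -> ['e', 'c', 'd']
'c': index 1 in ['e', 'c', 'd'] -> ['c', 'e', 'd']
'd': index 2 in ['c', 'e', 'd'] -> ['d', 'c', 'e']
'e': index 2 in ['d', 'c', 'e'] -> ['e', 'd', 'c']
'c': index 2 in ['e', 'd', 'c'] -> ['c', 'e', 'd']
'c': index 0 in ['c', 'e', 'd'] -> ['c', 'e', 'd']


Output: [2, 1, 2, 2, 2, 0]
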